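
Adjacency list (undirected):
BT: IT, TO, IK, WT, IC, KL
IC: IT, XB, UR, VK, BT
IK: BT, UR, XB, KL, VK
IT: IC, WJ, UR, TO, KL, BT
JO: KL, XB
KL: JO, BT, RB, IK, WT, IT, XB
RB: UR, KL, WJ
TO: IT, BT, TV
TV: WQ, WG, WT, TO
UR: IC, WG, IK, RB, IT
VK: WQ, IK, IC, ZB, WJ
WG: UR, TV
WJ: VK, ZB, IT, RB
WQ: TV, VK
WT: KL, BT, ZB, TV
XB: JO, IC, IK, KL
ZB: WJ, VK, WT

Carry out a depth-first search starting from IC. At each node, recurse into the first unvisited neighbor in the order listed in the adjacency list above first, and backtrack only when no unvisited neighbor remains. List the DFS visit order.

Visit IC
IC → IT
IT → WJ
WJ → VK
VK → WQ
WQ → TV
TV → WG
WG → UR
UR → IK
IK → BT
BT → TO
BT → WT
WT → KL
KL → JO
JO → XB
KL → RB
WT → ZB

IC, IT, WJ, VK, WQ, TV, WG, UR, IK, BT, TO, WT, KL, JO, XB, RB, ZB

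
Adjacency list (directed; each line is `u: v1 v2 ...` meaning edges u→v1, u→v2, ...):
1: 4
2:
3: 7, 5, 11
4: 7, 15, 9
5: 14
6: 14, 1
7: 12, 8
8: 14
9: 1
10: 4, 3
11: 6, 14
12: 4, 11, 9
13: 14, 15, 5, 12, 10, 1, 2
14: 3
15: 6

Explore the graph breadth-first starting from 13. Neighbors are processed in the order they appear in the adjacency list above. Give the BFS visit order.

Visit 13; enqueue 14, 15, 5, 12, 10, 1, 2 → queue [14, 15, 5, 12, 10, 1, 2]
Visit 14; enqueue 3 → queue [15, 5, 12, 10, 1, 2, 3]
Visit 15; enqueue 6 → queue [5, 12, 10, 1, 2, 3, 6]
Visit 5 → queue [12, 10, 1, 2, 3, 6]
Visit 12; enqueue 4, 11, 9 → queue [10, 1, 2, 3, 6, 4, 11, 9]
Visit 10 → queue [1, 2, 3, 6, 4, 11, 9]
Visit 1 → queue [2, 3, 6, 4, 11, 9]
Visit 2 → queue [3, 6, 4, 11, 9]
Visit 3; enqueue 7 → queue [6, 4, 11, 9, 7]
Visit 6 → queue [4, 11, 9, 7]
Visit 4 → queue [11, 9, 7]
Visit 11 → queue [9, 7]
Visit 9 → queue [7]
Visit 7; enqueue 8 → queue [8]
Visit 8 → queue []

13, 14, 15, 5, 12, 10, 1, 2, 3, 6, 4, 11, 9, 7, 8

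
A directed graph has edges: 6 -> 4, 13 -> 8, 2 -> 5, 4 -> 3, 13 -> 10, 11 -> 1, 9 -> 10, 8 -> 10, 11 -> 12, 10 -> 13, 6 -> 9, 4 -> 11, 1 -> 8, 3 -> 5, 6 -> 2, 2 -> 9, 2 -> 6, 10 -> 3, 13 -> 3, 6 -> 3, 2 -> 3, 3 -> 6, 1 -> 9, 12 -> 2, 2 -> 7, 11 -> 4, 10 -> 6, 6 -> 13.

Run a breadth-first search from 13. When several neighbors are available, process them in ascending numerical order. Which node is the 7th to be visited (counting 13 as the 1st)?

2

Visit 13; enqueue 3, 8, 10 → queue [3, 8, 10]
Visit 3; enqueue 5, 6 → queue [8, 10, 5, 6]
Visit 8 → queue [10, 5, 6]
Visit 10 → queue [5, 6]
Visit 5 → queue [6]
Visit 6; enqueue 2, 4, 9 → queue [2, 4, 9]
Visit 2; enqueue 7 → queue [4, 9, 7]
Visit 4; enqueue 11 → queue [9, 7, 11]
Visit 9 → queue [7, 11]
Visit 7 → queue [11]
Visit 11; enqueue 1, 12 → queue [1, 12]
Visit 1 → queue [12]
Visit 12 → queue []

Visit order: 13, 3, 8, 10, 5, 6, 2, 4, 9, 7, 11, 1, 12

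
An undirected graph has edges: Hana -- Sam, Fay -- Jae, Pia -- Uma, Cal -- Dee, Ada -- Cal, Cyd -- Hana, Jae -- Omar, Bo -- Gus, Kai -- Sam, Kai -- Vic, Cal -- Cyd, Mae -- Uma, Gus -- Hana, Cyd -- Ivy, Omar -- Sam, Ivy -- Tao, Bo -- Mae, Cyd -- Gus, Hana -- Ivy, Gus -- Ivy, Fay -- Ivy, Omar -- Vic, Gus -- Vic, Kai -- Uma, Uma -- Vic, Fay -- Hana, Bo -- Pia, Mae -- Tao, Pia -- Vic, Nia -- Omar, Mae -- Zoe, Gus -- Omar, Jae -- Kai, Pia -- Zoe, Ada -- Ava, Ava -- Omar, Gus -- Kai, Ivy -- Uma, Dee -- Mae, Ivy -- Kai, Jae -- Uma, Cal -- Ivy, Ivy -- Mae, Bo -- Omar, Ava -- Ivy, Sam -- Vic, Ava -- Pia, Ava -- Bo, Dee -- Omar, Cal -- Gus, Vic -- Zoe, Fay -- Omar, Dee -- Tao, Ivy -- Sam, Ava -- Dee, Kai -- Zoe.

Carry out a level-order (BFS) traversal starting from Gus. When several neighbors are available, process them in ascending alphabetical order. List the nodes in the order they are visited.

Gus, Bo, Cal, Cyd, Hana, Ivy, Kai, Omar, Vic, Ava, Mae, Pia, Ada, Dee, Fay, Sam, Tao, Uma, Jae, Zoe, Nia

Visit Gus; enqueue Bo, Cal, Cyd, Hana, Ivy, Kai, Omar, Vic → queue [Bo, Cal, Cyd, Hana, Ivy, Kai, Omar, Vic]
Visit Bo; enqueue Ava, Mae, Pia → queue [Cal, Cyd, Hana, Ivy, Kai, Omar, Vic, Ava, Mae, Pia]
Visit Cal; enqueue Ada, Dee → queue [Cyd, Hana, Ivy, Kai, Omar, Vic, Ava, Mae, Pia, Ada, Dee]
Visit Cyd → queue [Hana, Ivy, Kai, Omar, Vic, Ava, Mae, Pia, Ada, Dee]
Visit Hana; enqueue Fay, Sam → queue [Ivy, Kai, Omar, Vic, Ava, Mae, Pia, Ada, Dee, Fay, Sam]
Visit Ivy; enqueue Tao, Uma → queue [Kai, Omar, Vic, Ava, Mae, Pia, Ada, Dee, Fay, Sam, Tao, Uma]
Visit Kai; enqueue Jae, Zoe → queue [Omar, Vic, Ava, Mae, Pia, Ada, Dee, Fay, Sam, Tao, Uma, Jae, Zoe]
Visit Omar; enqueue Nia → queue [Vic, Ava, Mae, Pia, Ada, Dee, Fay, Sam, Tao, Uma, Jae, Zoe, Nia]
Visit Vic → queue [Ava, Mae, Pia, Ada, Dee, Fay, Sam, Tao, Uma, Jae, Zoe, Nia]
Visit Ava → queue [Mae, Pia, Ada, Dee, Fay, Sam, Tao, Uma, Jae, Zoe, Nia]
Visit Mae → queue [Pia, Ada, Dee, Fay, Sam, Tao, Uma, Jae, Zoe, Nia]
Visit Pia → queue [Ada, Dee, Fay, Sam, Tao, Uma, Jae, Zoe, Nia]
Visit Ada → queue [Dee, Fay, Sam, Tao, Uma, Jae, Zoe, Nia]
Visit Dee → queue [Fay, Sam, Tao, Uma, Jae, Zoe, Nia]
Visit Fay → queue [Sam, Tao, Uma, Jae, Zoe, Nia]
Visit Sam → queue [Tao, Uma, Jae, Zoe, Nia]
Visit Tao → queue [Uma, Jae, Zoe, Nia]
Visit Uma → queue [Jae, Zoe, Nia]
Visit Jae → queue [Zoe, Nia]
Visit Zoe → queue [Nia]
Visit Nia → queue []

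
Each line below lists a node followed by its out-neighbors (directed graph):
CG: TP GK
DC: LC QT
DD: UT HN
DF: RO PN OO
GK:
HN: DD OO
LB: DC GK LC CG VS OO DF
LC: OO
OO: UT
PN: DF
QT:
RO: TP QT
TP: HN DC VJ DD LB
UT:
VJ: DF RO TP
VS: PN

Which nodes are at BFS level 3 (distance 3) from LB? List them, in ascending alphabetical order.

Level 0: LB
Level 1: CG, DC, DF, GK, LC, OO, VS
Level 2: PN, QT, RO, TP, UT
Level 3: DD, HN, VJ

DD, HN, VJ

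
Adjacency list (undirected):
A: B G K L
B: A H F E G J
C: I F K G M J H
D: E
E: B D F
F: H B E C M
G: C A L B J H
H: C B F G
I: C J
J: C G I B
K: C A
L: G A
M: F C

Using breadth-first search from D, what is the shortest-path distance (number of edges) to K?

4

Level 0: D
Level 1: E
Level 2: B, F
Level 3: A, C, G, H, J, M
Level 4: I, K, L
K first appears at level 4.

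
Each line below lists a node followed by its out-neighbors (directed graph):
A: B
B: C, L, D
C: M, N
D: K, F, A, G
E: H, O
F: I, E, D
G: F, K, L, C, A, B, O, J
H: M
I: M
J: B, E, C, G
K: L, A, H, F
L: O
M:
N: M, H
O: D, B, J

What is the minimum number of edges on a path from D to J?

2

Level 0: D
Level 1: A, F, G, K
Level 2: B, C, E, H, I, J, L, O
Level 3: M, N
J first appears at level 2.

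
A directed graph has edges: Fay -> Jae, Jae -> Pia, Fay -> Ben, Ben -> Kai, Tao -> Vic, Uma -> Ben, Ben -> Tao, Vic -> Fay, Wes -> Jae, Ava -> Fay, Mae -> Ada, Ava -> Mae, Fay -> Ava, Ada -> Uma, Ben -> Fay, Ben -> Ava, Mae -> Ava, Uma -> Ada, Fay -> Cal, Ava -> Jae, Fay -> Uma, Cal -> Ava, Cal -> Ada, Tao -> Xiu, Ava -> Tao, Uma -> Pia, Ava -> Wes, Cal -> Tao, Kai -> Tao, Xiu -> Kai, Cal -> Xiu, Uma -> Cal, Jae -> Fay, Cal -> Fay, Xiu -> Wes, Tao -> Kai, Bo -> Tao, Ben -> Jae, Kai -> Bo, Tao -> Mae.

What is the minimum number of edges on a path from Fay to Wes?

Level 0: Fay
Level 1: Ava, Ben, Cal, Jae, Uma
Level 2: Ada, Kai, Mae, Pia, Tao, Wes, Xiu
Level 3: Bo, Vic
Wes first appears at level 2.

2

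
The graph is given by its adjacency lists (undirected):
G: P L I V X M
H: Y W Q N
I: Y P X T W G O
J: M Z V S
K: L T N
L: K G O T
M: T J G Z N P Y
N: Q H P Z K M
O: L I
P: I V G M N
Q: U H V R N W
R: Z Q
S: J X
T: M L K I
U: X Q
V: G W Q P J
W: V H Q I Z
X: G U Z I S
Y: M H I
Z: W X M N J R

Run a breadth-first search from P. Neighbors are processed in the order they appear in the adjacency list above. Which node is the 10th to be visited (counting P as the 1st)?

W

Visit P; enqueue I, V, G, M, N → queue [I, V, G, M, N]
Visit I; enqueue Y, X, T, W, O → queue [V, G, M, N, Y, X, T, W, O]
Visit V; enqueue Q, J → queue [G, M, N, Y, X, T, W, O, Q, J]
Visit G; enqueue L → queue [M, N, Y, X, T, W, O, Q, J, L]
Visit M; enqueue Z → queue [N, Y, X, T, W, O, Q, J, L, Z]
Visit N; enqueue H, K → queue [Y, X, T, W, O, Q, J, L, Z, H, K]
Visit Y → queue [X, T, W, O, Q, J, L, Z, H, K]
Visit X; enqueue U, S → queue [T, W, O, Q, J, L, Z, H, K, U, S]
Visit T → queue [W, O, Q, J, L, Z, H, K, U, S]
Visit W → queue [O, Q, J, L, Z, H, K, U, S]
Visit O → queue [Q, J, L, Z, H, K, U, S]
Visit Q; enqueue R → queue [J, L, Z, H, K, U, S, R]
Visit J → queue [L, Z, H, K, U, S, R]
Visit L → queue [Z, H, K, U, S, R]
Visit Z → queue [H, K, U, S, R]
Visit H → queue [K, U, S, R]
Visit K → queue [U, S, R]
Visit U → queue [S, R]
Visit S → queue [R]
Visit R → queue []

Visit order: P, I, V, G, M, N, Y, X, T, W, O, Q, J, L, Z, H, K, U, S, R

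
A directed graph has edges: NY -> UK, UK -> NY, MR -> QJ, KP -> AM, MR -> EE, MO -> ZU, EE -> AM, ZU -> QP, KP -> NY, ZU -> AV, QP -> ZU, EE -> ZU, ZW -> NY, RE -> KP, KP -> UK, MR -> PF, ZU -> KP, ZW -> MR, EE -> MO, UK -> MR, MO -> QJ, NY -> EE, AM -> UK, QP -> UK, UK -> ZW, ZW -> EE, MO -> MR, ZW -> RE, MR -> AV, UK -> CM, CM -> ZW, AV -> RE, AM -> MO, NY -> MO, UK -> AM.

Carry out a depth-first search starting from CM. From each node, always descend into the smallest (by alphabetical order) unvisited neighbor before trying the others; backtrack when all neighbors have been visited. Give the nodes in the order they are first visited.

Visit CM
CM → ZW
ZW → EE
EE → AM
AM → MO
MO → MR
MR → AV
AV → RE
RE → KP
KP → NY
NY → UK
MR → PF
MR → QJ
MO → ZU
ZU → QP

CM ZW EE AM MO MR AV RE KP NY UK PF QJ ZU QP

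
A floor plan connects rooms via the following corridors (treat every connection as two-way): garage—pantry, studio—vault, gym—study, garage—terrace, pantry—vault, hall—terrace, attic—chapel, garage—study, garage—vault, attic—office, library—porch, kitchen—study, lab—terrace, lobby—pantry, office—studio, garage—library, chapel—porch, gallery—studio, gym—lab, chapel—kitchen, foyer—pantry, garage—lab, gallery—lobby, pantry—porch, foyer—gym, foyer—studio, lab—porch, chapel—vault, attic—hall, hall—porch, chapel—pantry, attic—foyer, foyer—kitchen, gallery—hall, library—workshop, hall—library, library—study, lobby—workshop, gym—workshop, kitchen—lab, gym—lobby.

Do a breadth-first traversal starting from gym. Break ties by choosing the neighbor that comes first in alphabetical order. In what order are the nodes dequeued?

Visit gym; enqueue foyer, lab, lobby, study, workshop → queue [foyer, lab, lobby, study, workshop]
Visit foyer; enqueue attic, kitchen, pantry, studio → queue [lab, lobby, study, workshop, attic, kitchen, pantry, studio]
Visit lab; enqueue garage, porch, terrace → queue [lobby, study, workshop, attic, kitchen, pantry, studio, garage, porch, terrace]
Visit lobby; enqueue gallery → queue [study, workshop, attic, kitchen, pantry, studio, garage, porch, terrace, gallery]
Visit study; enqueue library → queue [workshop, attic, kitchen, pantry, studio, garage, porch, terrace, gallery, library]
Visit workshop → queue [attic, kitchen, pantry, studio, garage, porch, terrace, gallery, library]
Visit attic; enqueue chapel, hall, office → queue [kitchen, pantry, studio, garage, porch, terrace, gallery, library, chapel, hall, office]
Visit kitchen → queue [pantry, studio, garage, porch, terrace, gallery, library, chapel, hall, office]
Visit pantry; enqueue vault → queue [studio, garage, porch, terrace, gallery, library, chapel, hall, office, vault]
Visit studio → queue [garage, porch, terrace, gallery, library, chapel, hall, office, vault]
Visit garage → queue [porch, terrace, gallery, library, chapel, hall, office, vault]
Visit porch → queue [terrace, gallery, library, chapel, hall, office, vault]
Visit terrace → queue [gallery, library, chapel, hall, office, vault]
Visit gallery → queue [library, chapel, hall, office, vault]
Visit library → queue [chapel, hall, office, vault]
Visit chapel → queue [hall, office, vault]
Visit hall → queue [office, vault]
Visit office → queue [vault]
Visit vault → queue []

gym foyer lab lobby study workshop attic kitchen pantry studio garage porch terrace gallery library chapel hall office vault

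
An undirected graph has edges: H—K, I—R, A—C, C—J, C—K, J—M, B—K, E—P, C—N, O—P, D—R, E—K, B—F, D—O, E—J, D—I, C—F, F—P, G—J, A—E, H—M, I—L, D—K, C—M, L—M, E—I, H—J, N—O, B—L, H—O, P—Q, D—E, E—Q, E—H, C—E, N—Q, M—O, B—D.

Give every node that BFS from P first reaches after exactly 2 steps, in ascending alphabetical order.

A, B, C, D, H, I, J, K, M, N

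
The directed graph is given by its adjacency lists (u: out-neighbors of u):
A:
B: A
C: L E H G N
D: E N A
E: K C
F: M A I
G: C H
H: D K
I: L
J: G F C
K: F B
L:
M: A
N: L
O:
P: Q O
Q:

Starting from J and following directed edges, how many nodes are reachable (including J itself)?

14

BFS from J visits: J, G, F, C, H, M, A, I, L, E, N, D, K, B
Reachable nodes: 14 of 17 total.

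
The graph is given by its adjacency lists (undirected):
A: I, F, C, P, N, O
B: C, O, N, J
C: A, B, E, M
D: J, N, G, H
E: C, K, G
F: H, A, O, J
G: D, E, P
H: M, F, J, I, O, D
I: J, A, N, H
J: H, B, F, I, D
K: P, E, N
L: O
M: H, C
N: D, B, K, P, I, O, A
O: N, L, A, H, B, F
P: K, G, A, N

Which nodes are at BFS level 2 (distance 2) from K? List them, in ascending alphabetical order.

Level 0: K
Level 1: E, N, P
Level 2: A, B, C, D, G, I, O
Level 3: F, H, J, L, M

A, B, C, D, G, I, O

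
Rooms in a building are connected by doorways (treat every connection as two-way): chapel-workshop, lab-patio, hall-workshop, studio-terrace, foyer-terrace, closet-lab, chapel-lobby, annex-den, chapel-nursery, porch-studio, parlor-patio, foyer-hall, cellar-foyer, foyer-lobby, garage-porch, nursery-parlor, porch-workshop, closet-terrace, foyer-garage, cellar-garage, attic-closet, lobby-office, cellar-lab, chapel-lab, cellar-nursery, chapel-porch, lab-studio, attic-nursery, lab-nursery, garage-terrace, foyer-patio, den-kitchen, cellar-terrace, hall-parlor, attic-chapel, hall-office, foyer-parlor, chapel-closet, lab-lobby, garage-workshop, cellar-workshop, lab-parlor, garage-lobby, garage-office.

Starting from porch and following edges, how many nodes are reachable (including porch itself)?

17

BFS from porch visits: porch, workshop, studio, garage, chapel, hall, cellar, terrace, lab, office, lobby, foyer, nursery, closet, attic, parlor, patio
Reachable nodes: 17 of 20 total.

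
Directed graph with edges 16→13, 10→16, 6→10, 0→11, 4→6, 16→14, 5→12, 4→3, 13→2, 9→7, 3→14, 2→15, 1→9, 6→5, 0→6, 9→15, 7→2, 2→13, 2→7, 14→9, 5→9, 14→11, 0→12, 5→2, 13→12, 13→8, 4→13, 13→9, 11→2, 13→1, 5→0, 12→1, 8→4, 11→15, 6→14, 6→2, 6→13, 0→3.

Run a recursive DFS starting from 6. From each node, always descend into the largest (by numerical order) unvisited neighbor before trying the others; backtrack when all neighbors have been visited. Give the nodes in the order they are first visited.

Visit 6
6 → 14
14 → 11
11 → 15
11 → 2
2 → 13
13 → 12
12 → 1
1 → 9
9 → 7
13 → 8
8 → 4
4 → 3
6 → 10
10 → 16
6 → 5
5 → 0

6 -> 14 -> 11 -> 15 -> 2 -> 13 -> 12 -> 1 -> 9 -> 7 -> 8 -> 4 -> 3 -> 10 -> 16 -> 5 -> 0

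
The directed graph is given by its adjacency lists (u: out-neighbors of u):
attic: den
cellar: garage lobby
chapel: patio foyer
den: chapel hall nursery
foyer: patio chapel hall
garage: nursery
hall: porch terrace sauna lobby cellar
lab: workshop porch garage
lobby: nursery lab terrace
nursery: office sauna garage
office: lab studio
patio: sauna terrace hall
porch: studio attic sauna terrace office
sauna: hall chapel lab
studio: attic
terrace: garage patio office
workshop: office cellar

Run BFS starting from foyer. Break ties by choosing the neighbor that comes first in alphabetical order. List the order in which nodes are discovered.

Visit foyer; enqueue chapel, hall, patio → queue [chapel, hall, patio]
Visit chapel → queue [hall, patio]
Visit hall; enqueue cellar, lobby, porch, sauna, terrace → queue [patio, cellar, lobby, porch, sauna, terrace]
Visit patio → queue [cellar, lobby, porch, sauna, terrace]
Visit cellar; enqueue garage → queue [lobby, porch, sauna, terrace, garage]
Visit lobby; enqueue lab, nursery → queue [porch, sauna, terrace, garage, lab, nursery]
Visit porch; enqueue attic, office, studio → queue [sauna, terrace, garage, lab, nursery, attic, office, studio]
Visit sauna → queue [terrace, garage, lab, nursery, attic, office, studio]
Visit terrace → queue [garage, lab, nursery, attic, office, studio]
Visit garage → queue [lab, nursery, attic, office, studio]
Visit lab; enqueue workshop → queue [nursery, attic, office, studio, workshop]
Visit nursery → queue [attic, office, studio, workshop]
Visit attic; enqueue den → queue [office, studio, workshop, den]
Visit office → queue [studio, workshop, den]
Visit studio → queue [workshop, den]
Visit workshop → queue [den]
Visit den → queue []

foyer, chapel, hall, patio, cellar, lobby, porch, sauna, terrace, garage, lab, nursery, attic, office, studio, workshop, den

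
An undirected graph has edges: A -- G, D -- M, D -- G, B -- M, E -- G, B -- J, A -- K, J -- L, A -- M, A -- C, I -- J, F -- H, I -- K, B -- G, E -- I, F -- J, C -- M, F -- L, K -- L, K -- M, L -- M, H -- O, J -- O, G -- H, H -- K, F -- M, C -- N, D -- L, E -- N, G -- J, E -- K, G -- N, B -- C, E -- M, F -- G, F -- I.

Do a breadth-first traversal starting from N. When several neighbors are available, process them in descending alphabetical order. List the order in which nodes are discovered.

Visit N; enqueue G, E, C → queue [G, E, C]
Visit G; enqueue J, H, F, D, B, A → queue [E, C, J, H, F, D, B, A]
Visit E; enqueue M, K, I → queue [C, J, H, F, D, B, A, M, K, I]
Visit C → queue [J, H, F, D, B, A, M, K, I]
Visit J; enqueue O, L → queue [H, F, D, B, A, M, K, I, O, L]
Visit H → queue [F, D, B, A, M, K, I, O, L]
Visit F → queue [D, B, A, M, K, I, O, L]
Visit D → queue [B, A, M, K, I, O, L]
Visit B → queue [A, M, K, I, O, L]
Visit A → queue [M, K, I, O, L]
Visit M → queue [K, I, O, L]
Visit K → queue [I, O, L]
Visit I → queue [O, L]
Visit O → queue [L]
Visit L → queue []

N -> G -> E -> C -> J -> H -> F -> D -> B -> A -> M -> K -> I -> O -> L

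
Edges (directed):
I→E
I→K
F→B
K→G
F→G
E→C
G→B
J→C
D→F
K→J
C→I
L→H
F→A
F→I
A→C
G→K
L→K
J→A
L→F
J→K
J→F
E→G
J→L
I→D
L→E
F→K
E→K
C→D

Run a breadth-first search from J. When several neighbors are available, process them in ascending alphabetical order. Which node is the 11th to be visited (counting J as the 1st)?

Visit J; enqueue A, C, F, K, L → queue [A, C, F, K, L]
Visit A → queue [C, F, K, L]
Visit C; enqueue D, I → queue [F, K, L, D, I]
Visit F; enqueue B, G → queue [K, L, D, I, B, G]
Visit K → queue [L, D, I, B, G]
Visit L; enqueue E, H → queue [D, I, B, G, E, H]
Visit D → queue [I, B, G, E, H]
Visit I → queue [B, G, E, H]
Visit B → queue [G, E, H]
Visit G → queue [E, H]
Visit E → queue [H]
Visit H → queue []

Visit order: J, A, C, F, K, L, D, I, B, G, E, H

E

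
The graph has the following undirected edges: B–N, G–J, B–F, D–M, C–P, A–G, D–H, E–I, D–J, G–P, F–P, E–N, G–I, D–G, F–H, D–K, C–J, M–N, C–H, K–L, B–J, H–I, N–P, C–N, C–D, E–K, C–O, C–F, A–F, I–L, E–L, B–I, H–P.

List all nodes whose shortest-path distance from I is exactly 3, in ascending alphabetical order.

Level 0: I
Level 1: B, E, G, H, L
Level 2: A, C, D, F, J, K, N, P
Level 3: M, O

M, O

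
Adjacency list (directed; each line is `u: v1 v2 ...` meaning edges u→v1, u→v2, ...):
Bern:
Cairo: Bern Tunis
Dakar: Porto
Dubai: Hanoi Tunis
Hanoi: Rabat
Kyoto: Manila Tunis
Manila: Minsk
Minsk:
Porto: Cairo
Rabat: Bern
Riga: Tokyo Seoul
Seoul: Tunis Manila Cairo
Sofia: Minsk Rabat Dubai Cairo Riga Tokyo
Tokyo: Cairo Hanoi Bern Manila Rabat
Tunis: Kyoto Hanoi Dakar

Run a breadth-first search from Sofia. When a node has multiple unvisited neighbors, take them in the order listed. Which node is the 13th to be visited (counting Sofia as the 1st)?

Visit Sofia; enqueue Minsk, Rabat, Dubai, Cairo, Riga, Tokyo → queue [Minsk, Rabat, Dubai, Cairo, Riga, Tokyo]
Visit Minsk → queue [Rabat, Dubai, Cairo, Riga, Tokyo]
Visit Rabat; enqueue Bern → queue [Dubai, Cairo, Riga, Tokyo, Bern]
Visit Dubai; enqueue Hanoi, Tunis → queue [Cairo, Riga, Tokyo, Bern, Hanoi, Tunis]
Visit Cairo → queue [Riga, Tokyo, Bern, Hanoi, Tunis]
Visit Riga; enqueue Seoul → queue [Tokyo, Bern, Hanoi, Tunis, Seoul]
Visit Tokyo; enqueue Manila → queue [Bern, Hanoi, Tunis, Seoul, Manila]
Visit Bern → queue [Hanoi, Tunis, Seoul, Manila]
Visit Hanoi → queue [Tunis, Seoul, Manila]
Visit Tunis; enqueue Kyoto, Dakar → queue [Seoul, Manila, Kyoto, Dakar]
Visit Seoul → queue [Manila, Kyoto, Dakar]
Visit Manila → queue [Kyoto, Dakar]
Visit Kyoto → queue [Dakar]
Visit Dakar; enqueue Porto → queue [Porto]
Visit Porto → queue []

Visit order: Sofia, Minsk, Rabat, Dubai, Cairo, Riga, Tokyo, Bern, Hanoi, Tunis, Seoul, Manila, Kyoto, Dakar, Porto

Kyoto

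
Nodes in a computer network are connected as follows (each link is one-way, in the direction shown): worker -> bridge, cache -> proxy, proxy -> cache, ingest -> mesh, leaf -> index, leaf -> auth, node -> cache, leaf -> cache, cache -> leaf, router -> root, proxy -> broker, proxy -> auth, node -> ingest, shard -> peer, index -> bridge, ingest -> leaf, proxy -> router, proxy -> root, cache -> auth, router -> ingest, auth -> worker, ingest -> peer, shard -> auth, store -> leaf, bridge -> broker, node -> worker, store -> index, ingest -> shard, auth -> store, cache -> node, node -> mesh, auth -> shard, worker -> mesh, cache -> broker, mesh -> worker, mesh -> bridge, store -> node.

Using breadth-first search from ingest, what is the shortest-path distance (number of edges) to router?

4

Level 0: ingest
Level 1: leaf, mesh, peer, shard
Level 2: auth, bridge, cache, index, worker
Level 3: broker, node, proxy, store
Level 4: root, router
router first appears at level 4.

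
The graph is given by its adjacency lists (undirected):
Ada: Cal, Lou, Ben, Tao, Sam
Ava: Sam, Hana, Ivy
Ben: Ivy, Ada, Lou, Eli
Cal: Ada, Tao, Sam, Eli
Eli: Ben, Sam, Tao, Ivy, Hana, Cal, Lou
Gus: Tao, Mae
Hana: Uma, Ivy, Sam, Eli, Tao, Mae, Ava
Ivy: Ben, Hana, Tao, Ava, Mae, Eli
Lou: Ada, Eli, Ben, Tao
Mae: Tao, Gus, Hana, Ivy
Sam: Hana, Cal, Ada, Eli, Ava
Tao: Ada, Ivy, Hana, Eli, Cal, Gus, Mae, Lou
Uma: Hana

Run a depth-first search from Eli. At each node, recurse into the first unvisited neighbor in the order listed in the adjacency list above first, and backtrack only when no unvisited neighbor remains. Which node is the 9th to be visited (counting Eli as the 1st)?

Visit Eli
Eli → Ben
Ben → Ivy
Ivy → Hana
Hana → Uma
Hana → Sam
Sam → Cal
Cal → Ada
Ada → Lou
Lou → Tao
Tao → Gus
Gus → Mae
Sam → Ava

Visit order: Eli, Ben, Ivy, Hana, Uma, Sam, Cal, Ada, Lou, Tao, Gus, Mae, Ava

Lou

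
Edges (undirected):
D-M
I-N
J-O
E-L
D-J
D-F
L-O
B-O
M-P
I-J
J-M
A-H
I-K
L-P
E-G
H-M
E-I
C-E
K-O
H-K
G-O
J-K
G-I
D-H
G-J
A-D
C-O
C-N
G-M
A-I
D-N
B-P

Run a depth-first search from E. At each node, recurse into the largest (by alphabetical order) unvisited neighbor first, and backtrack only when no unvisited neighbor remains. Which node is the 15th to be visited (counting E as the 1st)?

Visit E
E → L
L → P
P → M
M → J
J → O
O → K
K → I
I → N
N → D
D → H
H → A
D → F
N → C
I → G
O → B

Visit order: E, L, P, M, J, O, K, I, N, D, H, A, F, C, G, B

G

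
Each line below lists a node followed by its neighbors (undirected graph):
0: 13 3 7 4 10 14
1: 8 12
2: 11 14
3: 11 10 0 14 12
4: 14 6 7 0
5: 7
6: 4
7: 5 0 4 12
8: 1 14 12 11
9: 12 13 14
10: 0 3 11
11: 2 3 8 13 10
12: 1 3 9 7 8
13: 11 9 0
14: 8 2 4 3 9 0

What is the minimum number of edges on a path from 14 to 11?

Level 0: 14
Level 1: 0, 2, 3, 4, 8, 9
Level 2: 1, 6, 7, 10, 11, 12, 13
Level 3: 5
11 first appears at level 2.

2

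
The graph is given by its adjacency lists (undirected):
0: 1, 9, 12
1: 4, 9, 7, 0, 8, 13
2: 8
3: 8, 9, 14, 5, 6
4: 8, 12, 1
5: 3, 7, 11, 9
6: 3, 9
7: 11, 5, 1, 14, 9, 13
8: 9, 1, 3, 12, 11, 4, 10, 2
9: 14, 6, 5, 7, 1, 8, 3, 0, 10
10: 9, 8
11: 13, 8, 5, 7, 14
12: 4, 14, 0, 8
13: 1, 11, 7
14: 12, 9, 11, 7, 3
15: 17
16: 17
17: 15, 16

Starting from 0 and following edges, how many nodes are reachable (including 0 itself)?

BFS from 0 visits: 0, 1, 9, 12, 4, 7, 8, 13, 14, 6, 5, 3, 10, 11, 2
Reachable nodes: 15 of 18 total.

15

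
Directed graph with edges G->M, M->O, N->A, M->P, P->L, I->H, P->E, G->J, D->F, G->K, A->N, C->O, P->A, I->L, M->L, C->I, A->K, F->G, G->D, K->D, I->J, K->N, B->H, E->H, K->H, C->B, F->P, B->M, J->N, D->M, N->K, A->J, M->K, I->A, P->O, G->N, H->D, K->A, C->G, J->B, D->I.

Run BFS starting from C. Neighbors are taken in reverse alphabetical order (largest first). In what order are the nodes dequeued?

C → O → I → G → B → L → J → H → A → N → M → K → D → P → F → E

Visit C; enqueue O, I, G, B → queue [O, I, G, B]
Visit O → queue [I, G, B]
Visit I; enqueue L, J, H, A → queue [G, B, L, J, H, A]
Visit G; enqueue N, M, K, D → queue [B, L, J, H, A, N, M, K, D]
Visit B → queue [L, J, H, A, N, M, K, D]
Visit L → queue [J, H, A, N, M, K, D]
Visit J → queue [H, A, N, M, K, D]
Visit H → queue [A, N, M, K, D]
Visit A → queue [N, M, K, D]
Visit N → queue [M, K, D]
Visit M; enqueue P → queue [K, D, P]
Visit K → queue [D, P]
Visit D; enqueue F → queue [P, F]
Visit P; enqueue E → queue [F, E]
Visit F → queue [E]
Visit E → queue []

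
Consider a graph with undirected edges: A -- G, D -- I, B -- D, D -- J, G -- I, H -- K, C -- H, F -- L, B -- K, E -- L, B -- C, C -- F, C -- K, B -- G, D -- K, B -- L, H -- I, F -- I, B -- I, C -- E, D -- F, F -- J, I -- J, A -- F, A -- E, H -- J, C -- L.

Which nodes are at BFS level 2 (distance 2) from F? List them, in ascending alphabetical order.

B, E, G, H, K

Level 0: F
Level 1: A, C, D, I, J, L
Level 2: B, E, G, H, K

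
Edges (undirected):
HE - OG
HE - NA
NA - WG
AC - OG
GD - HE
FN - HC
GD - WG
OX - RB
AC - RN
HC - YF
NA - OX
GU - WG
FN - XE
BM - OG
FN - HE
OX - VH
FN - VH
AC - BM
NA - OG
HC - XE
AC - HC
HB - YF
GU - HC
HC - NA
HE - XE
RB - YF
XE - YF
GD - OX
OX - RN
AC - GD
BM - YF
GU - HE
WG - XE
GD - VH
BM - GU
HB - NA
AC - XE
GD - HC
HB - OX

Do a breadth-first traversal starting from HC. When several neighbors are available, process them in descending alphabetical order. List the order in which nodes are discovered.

Visit HC; enqueue YF, XE, NA, GU, GD, FN, AC → queue [YF, XE, NA, GU, GD, FN, AC]
Visit YF; enqueue RB, HB, BM → queue [XE, NA, GU, GD, FN, AC, RB, HB, BM]
Visit XE; enqueue WG, HE → queue [NA, GU, GD, FN, AC, RB, HB, BM, WG, HE]
Visit NA; enqueue OX, OG → queue [GU, GD, FN, AC, RB, HB, BM, WG, HE, OX, OG]
Visit GU → queue [GD, FN, AC, RB, HB, BM, WG, HE, OX, OG]
Visit GD; enqueue VH → queue [FN, AC, RB, HB, BM, WG, HE, OX, OG, VH]
Visit FN → queue [AC, RB, HB, BM, WG, HE, OX, OG, VH]
Visit AC; enqueue RN → queue [RB, HB, BM, WG, HE, OX, OG, VH, RN]
Visit RB → queue [HB, BM, WG, HE, OX, OG, VH, RN]
Visit HB → queue [BM, WG, HE, OX, OG, VH, RN]
Visit BM → queue [WG, HE, OX, OG, VH, RN]
Visit WG → queue [HE, OX, OG, VH, RN]
Visit HE → queue [OX, OG, VH, RN]
Visit OX → queue [OG, VH, RN]
Visit OG → queue [VH, RN]
Visit VH → queue [RN]
Visit RN → queue []

HC, YF, XE, NA, GU, GD, FN, AC, RB, HB, BM, WG, HE, OX, OG, VH, RN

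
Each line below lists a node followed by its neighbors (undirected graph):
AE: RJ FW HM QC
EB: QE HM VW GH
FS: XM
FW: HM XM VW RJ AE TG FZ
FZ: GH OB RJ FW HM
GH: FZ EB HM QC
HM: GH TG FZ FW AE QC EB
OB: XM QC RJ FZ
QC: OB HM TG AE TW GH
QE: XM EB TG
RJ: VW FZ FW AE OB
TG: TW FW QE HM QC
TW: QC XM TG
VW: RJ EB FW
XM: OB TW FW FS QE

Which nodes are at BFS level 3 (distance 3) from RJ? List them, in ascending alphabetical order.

FS, QE, TW

Level 0: RJ
Level 1: AE, FW, FZ, OB, VW
Level 2: EB, GH, HM, QC, TG, XM
Level 3: FS, QE, TW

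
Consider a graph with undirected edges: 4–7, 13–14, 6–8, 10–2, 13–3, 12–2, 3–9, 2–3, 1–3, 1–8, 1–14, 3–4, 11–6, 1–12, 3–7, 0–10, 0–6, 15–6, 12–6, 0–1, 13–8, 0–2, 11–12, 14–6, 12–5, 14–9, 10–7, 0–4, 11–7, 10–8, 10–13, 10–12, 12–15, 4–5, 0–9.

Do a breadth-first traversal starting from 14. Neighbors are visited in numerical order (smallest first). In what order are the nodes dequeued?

14, 1, 6, 9, 13, 0, 3, 8, 12, 11, 15, 10, 2, 4, 7, 5

Visit 14; enqueue 1, 6, 9, 13 → queue [1, 6, 9, 13]
Visit 1; enqueue 0, 3, 8, 12 → queue [6, 9, 13, 0, 3, 8, 12]
Visit 6; enqueue 11, 15 → queue [9, 13, 0, 3, 8, 12, 11, 15]
Visit 9 → queue [13, 0, 3, 8, 12, 11, 15]
Visit 13; enqueue 10 → queue [0, 3, 8, 12, 11, 15, 10]
Visit 0; enqueue 2, 4 → queue [3, 8, 12, 11, 15, 10, 2, 4]
Visit 3; enqueue 7 → queue [8, 12, 11, 15, 10, 2, 4, 7]
Visit 8 → queue [12, 11, 15, 10, 2, 4, 7]
Visit 12; enqueue 5 → queue [11, 15, 10, 2, 4, 7, 5]
Visit 11 → queue [15, 10, 2, 4, 7, 5]
Visit 15 → queue [10, 2, 4, 7, 5]
Visit 10 → queue [2, 4, 7, 5]
Visit 2 → queue [4, 7, 5]
Visit 4 → queue [7, 5]
Visit 7 → queue [5]
Visit 5 → queue []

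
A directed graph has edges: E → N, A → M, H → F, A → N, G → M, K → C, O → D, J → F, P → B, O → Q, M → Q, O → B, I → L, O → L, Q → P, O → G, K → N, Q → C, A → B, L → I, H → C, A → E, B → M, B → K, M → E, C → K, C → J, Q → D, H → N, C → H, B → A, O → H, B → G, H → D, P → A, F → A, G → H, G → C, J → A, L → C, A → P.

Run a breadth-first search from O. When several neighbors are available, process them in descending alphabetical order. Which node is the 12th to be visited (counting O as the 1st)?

Visit O; enqueue Q, L, H, G, D, B → queue [Q, L, H, G, D, B]
Visit Q; enqueue P, C → queue [L, H, G, D, B, P, C]
Visit L; enqueue I → queue [H, G, D, B, P, C, I]
Visit H; enqueue N, F → queue [G, D, B, P, C, I, N, F]
Visit G; enqueue M → queue [D, B, P, C, I, N, F, M]
Visit D → queue [B, P, C, I, N, F, M]
Visit B; enqueue K, A → queue [P, C, I, N, F, M, K, A]
Visit P → queue [C, I, N, F, M, K, A]
Visit C; enqueue J → queue [I, N, F, M, K, A, J]
Visit I → queue [N, F, M, K, A, J]
Visit N → queue [F, M, K, A, J]
Visit F → queue [M, K, A, J]
Visit M; enqueue E → queue [K, A, J, E]
Visit K → queue [A, J, E]
Visit A → queue [J, E]
Visit J → queue [E]
Visit E → queue []

Visit order: O, Q, L, H, G, D, B, P, C, I, N, F, M, K, A, J, E

F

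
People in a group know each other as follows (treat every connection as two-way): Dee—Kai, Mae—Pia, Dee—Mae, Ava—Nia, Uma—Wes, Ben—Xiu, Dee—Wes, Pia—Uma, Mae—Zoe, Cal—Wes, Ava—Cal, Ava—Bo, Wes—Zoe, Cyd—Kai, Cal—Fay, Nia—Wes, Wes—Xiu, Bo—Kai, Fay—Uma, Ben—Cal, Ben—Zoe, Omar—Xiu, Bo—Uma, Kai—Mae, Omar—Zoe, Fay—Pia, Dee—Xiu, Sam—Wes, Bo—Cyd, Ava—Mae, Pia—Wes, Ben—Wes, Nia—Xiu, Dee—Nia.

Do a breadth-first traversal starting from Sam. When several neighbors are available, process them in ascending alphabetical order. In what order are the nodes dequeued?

Sam, Wes, Ben, Cal, Dee, Nia, Pia, Uma, Xiu, Zoe, Ava, Fay, Kai, Mae, Bo, Omar, Cyd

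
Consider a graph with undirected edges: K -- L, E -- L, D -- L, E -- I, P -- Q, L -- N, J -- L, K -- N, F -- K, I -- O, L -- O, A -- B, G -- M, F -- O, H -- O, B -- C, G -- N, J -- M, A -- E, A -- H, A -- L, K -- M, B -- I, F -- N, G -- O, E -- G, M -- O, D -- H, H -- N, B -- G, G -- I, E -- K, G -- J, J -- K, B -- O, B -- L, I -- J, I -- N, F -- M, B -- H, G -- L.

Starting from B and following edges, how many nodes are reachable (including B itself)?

BFS from B visits: B, O, L, I, H, G, C, A, M, F, N, K, J, E, D
Reachable nodes: 15 of 17 total.

15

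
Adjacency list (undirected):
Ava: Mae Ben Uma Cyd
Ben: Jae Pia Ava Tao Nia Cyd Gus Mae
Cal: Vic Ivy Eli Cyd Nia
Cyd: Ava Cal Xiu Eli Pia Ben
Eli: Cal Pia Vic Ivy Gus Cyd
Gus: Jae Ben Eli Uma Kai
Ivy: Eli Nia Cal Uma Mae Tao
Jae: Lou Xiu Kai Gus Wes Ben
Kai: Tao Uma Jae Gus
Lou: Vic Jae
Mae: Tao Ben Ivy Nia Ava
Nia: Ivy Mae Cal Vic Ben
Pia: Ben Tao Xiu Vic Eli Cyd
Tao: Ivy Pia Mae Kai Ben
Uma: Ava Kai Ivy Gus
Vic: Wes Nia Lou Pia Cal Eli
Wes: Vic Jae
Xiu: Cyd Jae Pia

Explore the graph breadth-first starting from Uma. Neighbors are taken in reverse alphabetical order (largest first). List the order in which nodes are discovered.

Uma, Kai, Ivy, Gus, Ava, Tao, Jae, Nia, Mae, Eli, Cal, Ben, Cyd, Pia, Xiu, Wes, Lou, Vic

Visit Uma; enqueue Kai, Ivy, Gus, Ava → queue [Kai, Ivy, Gus, Ava]
Visit Kai; enqueue Tao, Jae → queue [Ivy, Gus, Ava, Tao, Jae]
Visit Ivy; enqueue Nia, Mae, Eli, Cal → queue [Gus, Ava, Tao, Jae, Nia, Mae, Eli, Cal]
Visit Gus; enqueue Ben → queue [Ava, Tao, Jae, Nia, Mae, Eli, Cal, Ben]
Visit Ava; enqueue Cyd → queue [Tao, Jae, Nia, Mae, Eli, Cal, Ben, Cyd]
Visit Tao; enqueue Pia → queue [Jae, Nia, Mae, Eli, Cal, Ben, Cyd, Pia]
Visit Jae; enqueue Xiu, Wes, Lou → queue [Nia, Mae, Eli, Cal, Ben, Cyd, Pia, Xiu, Wes, Lou]
Visit Nia; enqueue Vic → queue [Mae, Eli, Cal, Ben, Cyd, Pia, Xiu, Wes, Lou, Vic]
Visit Mae → queue [Eli, Cal, Ben, Cyd, Pia, Xiu, Wes, Lou, Vic]
Visit Eli → queue [Cal, Ben, Cyd, Pia, Xiu, Wes, Lou, Vic]
Visit Cal → queue [Ben, Cyd, Pia, Xiu, Wes, Lou, Vic]
Visit Ben → queue [Cyd, Pia, Xiu, Wes, Lou, Vic]
Visit Cyd → queue [Pia, Xiu, Wes, Lou, Vic]
Visit Pia → queue [Xiu, Wes, Lou, Vic]
Visit Xiu → queue [Wes, Lou, Vic]
Visit Wes → queue [Lou, Vic]
Visit Lou → queue [Vic]
Visit Vic → queue []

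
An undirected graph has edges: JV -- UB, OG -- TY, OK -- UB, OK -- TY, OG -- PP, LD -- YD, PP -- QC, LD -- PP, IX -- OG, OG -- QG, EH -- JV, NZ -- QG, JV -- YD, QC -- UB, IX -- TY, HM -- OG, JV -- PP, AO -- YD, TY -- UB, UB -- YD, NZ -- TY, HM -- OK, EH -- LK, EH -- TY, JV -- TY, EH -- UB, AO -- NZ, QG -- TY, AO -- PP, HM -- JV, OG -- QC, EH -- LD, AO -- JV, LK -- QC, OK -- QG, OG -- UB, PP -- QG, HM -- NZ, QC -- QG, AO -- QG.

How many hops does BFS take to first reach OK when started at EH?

Level 0: EH
Level 1: JV, LD, LK, TY, UB
Level 2: AO, HM, IX, NZ, OG, OK, PP, QC, QG, YD
OK first appears at level 2.

2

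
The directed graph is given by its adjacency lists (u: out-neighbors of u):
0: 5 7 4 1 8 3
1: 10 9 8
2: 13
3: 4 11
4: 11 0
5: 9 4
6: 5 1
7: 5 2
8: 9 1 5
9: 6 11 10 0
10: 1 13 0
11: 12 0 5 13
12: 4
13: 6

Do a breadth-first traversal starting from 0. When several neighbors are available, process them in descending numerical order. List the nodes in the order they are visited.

0, 8, 7, 5, 4, 3, 1, 9, 2, 11, 10, 6, 13, 12

Visit 0; enqueue 8, 7, 5, 4, 3, 1 → queue [8, 7, 5, 4, 3, 1]
Visit 8; enqueue 9 → queue [7, 5, 4, 3, 1, 9]
Visit 7; enqueue 2 → queue [5, 4, 3, 1, 9, 2]
Visit 5 → queue [4, 3, 1, 9, 2]
Visit 4; enqueue 11 → queue [3, 1, 9, 2, 11]
Visit 3 → queue [1, 9, 2, 11]
Visit 1; enqueue 10 → queue [9, 2, 11, 10]
Visit 9; enqueue 6 → queue [2, 11, 10, 6]
Visit 2; enqueue 13 → queue [11, 10, 6, 13]
Visit 11; enqueue 12 → queue [10, 6, 13, 12]
Visit 10 → queue [6, 13, 12]
Visit 6 → queue [13, 12]
Visit 13 → queue [12]
Visit 12 → queue []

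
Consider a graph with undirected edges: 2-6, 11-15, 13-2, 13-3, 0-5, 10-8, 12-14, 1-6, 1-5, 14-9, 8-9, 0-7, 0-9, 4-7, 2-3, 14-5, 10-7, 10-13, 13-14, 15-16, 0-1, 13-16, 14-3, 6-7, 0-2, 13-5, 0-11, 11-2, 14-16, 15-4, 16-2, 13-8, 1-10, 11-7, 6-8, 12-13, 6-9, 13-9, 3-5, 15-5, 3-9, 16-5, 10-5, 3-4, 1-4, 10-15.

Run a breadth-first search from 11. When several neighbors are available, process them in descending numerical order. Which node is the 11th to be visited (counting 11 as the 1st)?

13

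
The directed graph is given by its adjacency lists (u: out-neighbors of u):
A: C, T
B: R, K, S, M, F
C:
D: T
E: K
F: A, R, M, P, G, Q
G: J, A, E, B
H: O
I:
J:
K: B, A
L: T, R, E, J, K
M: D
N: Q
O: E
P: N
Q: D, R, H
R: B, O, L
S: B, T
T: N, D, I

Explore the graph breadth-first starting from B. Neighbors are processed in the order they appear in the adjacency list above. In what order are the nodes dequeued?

B, R, K, S, M, F, O, L, A, T, D, P, G, Q, E, J, C, N, I, H

Visit B; enqueue R, K, S, M, F → queue [R, K, S, M, F]
Visit R; enqueue O, L → queue [K, S, M, F, O, L]
Visit K; enqueue A → queue [S, M, F, O, L, A]
Visit S; enqueue T → queue [M, F, O, L, A, T]
Visit M; enqueue D → queue [F, O, L, A, T, D]
Visit F; enqueue P, G, Q → queue [O, L, A, T, D, P, G, Q]
Visit O; enqueue E → queue [L, A, T, D, P, G, Q, E]
Visit L; enqueue J → queue [A, T, D, P, G, Q, E, J]
Visit A; enqueue C → queue [T, D, P, G, Q, E, J, C]
Visit T; enqueue N, I → queue [D, P, G, Q, E, J, C, N, I]
Visit D → queue [P, G, Q, E, J, C, N, I]
Visit P → queue [G, Q, E, J, C, N, I]
Visit G → queue [Q, E, J, C, N, I]
Visit Q; enqueue H → queue [E, J, C, N, I, H]
Visit E → queue [J, C, N, I, H]
Visit J → queue [C, N, I, H]
Visit C → queue [N, I, H]
Visit N → queue [I, H]
Visit I → queue [H]
Visit H → queue []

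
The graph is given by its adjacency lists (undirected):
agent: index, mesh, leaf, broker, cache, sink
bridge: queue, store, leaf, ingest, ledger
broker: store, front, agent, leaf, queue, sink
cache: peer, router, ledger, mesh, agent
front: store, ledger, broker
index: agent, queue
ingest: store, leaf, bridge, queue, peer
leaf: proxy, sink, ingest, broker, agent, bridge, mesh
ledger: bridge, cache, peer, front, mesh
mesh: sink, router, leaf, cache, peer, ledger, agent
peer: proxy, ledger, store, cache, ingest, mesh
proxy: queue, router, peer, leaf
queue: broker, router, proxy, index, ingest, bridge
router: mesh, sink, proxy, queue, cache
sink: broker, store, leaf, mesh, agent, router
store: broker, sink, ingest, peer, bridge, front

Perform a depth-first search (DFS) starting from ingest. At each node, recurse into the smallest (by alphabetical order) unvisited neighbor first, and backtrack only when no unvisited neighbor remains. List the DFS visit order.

ingest bridge leaf agent broker front ledger cache mesh peer proxy queue index router sink store

Visit ingest
ingest → bridge
bridge → leaf
leaf → agent
agent → broker
broker → front
front → ledger
ledger → cache
cache → mesh
mesh → peer
peer → proxy
proxy → queue
queue → index
queue → router
router → sink
sink → store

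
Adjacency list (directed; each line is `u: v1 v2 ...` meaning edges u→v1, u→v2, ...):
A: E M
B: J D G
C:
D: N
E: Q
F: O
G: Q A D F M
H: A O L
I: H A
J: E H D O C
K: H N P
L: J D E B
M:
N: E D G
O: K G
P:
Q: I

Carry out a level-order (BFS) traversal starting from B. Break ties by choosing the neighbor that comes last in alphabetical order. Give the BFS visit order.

Visit B; enqueue J, G, D → queue [J, G, D]
Visit J; enqueue O, H, E, C → queue [G, D, O, H, E, C]
Visit G; enqueue Q, M, F, A → queue [D, O, H, E, C, Q, M, F, A]
Visit D; enqueue N → queue [O, H, E, C, Q, M, F, A, N]
Visit O; enqueue K → queue [H, E, C, Q, M, F, A, N, K]
Visit H; enqueue L → queue [E, C, Q, M, F, A, N, K, L]
Visit E → queue [C, Q, M, F, A, N, K, L]
Visit C → queue [Q, M, F, A, N, K, L]
Visit Q; enqueue I → queue [M, F, A, N, K, L, I]
Visit M → queue [F, A, N, K, L, I]
Visit F → queue [A, N, K, L, I]
Visit A → queue [N, K, L, I]
Visit N → queue [K, L, I]
Visit K; enqueue P → queue [L, I, P]
Visit L → queue [I, P]
Visit I → queue [P]
Visit P → queue []

B J G D O H E C Q M F A N K L I P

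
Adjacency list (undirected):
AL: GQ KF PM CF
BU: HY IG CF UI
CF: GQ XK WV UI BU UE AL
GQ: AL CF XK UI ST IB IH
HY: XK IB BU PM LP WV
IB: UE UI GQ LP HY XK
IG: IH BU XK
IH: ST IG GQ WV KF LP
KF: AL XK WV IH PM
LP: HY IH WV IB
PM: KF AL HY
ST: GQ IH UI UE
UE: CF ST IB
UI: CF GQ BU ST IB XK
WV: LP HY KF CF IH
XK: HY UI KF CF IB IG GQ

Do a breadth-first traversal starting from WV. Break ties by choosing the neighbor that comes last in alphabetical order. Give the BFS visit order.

WV, LP, KF, IH, HY, CF, IB, XK, PM, AL, ST, IG, GQ, BU, UI, UE

Visit WV; enqueue LP, KF, IH, HY, CF → queue [LP, KF, IH, HY, CF]
Visit LP; enqueue IB → queue [KF, IH, HY, CF, IB]
Visit KF; enqueue XK, PM, AL → queue [IH, HY, CF, IB, XK, PM, AL]
Visit IH; enqueue ST, IG, GQ → queue [HY, CF, IB, XK, PM, AL, ST, IG, GQ]
Visit HY; enqueue BU → queue [CF, IB, XK, PM, AL, ST, IG, GQ, BU]
Visit CF; enqueue UI, UE → queue [IB, XK, PM, AL, ST, IG, GQ, BU, UI, UE]
Visit IB → queue [XK, PM, AL, ST, IG, GQ, BU, UI, UE]
Visit XK → queue [PM, AL, ST, IG, GQ, BU, UI, UE]
Visit PM → queue [AL, ST, IG, GQ, BU, UI, UE]
Visit AL → queue [ST, IG, GQ, BU, UI, UE]
Visit ST → queue [IG, GQ, BU, UI, UE]
Visit IG → queue [GQ, BU, UI, UE]
Visit GQ → queue [BU, UI, UE]
Visit BU → queue [UI, UE]
Visit UI → queue [UE]
Visit UE → queue []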